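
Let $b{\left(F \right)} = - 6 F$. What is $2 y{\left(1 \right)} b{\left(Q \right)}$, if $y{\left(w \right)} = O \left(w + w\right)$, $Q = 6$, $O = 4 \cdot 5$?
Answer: $-2880$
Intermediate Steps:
$O = 20$
$y{\left(w \right)} = 40 w$ ($y{\left(w \right)} = 20 \left(w + w\right) = 20 \cdot 2 w = 40 w$)
$2 y{\left(1 \right)} b{\left(Q \right)} = 2 \cdot 40 \cdot 1 \left(\left(-6\right) 6\right) = 2 \cdot 40 \left(-36\right) = 80 \left(-36\right) = -2880$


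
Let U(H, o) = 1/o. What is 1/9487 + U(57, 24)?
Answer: 9511/227688 ≈ 0.041772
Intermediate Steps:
1/9487 + U(57, 24) = 1/9487 + 1/24 = 9511/227688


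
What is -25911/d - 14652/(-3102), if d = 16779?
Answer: 17781/5593 ≈ 3.1792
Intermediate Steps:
-25911/d - 14652/(-3102) = -25911/16779 - 14652/(-3102) = -25911*1/16779 - 14652*(-1/3102) = -8637/5593 + 222/47 = 17781/5593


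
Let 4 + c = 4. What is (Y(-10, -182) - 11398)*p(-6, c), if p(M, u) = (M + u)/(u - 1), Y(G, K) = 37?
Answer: -68166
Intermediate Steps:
c = 0 (c = -4 + 4 = 0)
p(M, u) = (M + u)/(-1 + u)
(Y(-10, -182) - 11398)*p(-6, c) = (37 - 11398)*((-6 + 0)/(-1 + 0)) = -11361*(-6)/(-1) = -(-11361)*(-6) = -11361*6 = -68166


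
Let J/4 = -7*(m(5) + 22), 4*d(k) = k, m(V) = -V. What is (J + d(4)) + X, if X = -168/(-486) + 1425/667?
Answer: -25528724/54027 ≈ -472.52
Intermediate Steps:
d(k) = k/4
X = 134101/54027 (X = -168*(-1/486) + 1425*(1/667) = 28/81 + 1425/667 = 134101/54027 ≈ 2.4821)
J = -476 (J = 4*(-7*(-1*5 + 22)) = 4*(-7*(-5 + 22)) = 4*(-7*17) = 4*(-119) = -476)
(J + d(4)) + X = (-476 + (¼)*4) + 134101/54027 = (-476 + 1) + 134101/54027 = -475 + 134101/54027 = -25528724/54027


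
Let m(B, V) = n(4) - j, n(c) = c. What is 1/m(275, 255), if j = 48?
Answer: -1/44 ≈ -0.022727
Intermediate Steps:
m(B, V) = -44 (m(B, V) = 4 - 1*48 = 4 - 48 = -44)
1/m(275, 255) = 1/(-44) = -1/44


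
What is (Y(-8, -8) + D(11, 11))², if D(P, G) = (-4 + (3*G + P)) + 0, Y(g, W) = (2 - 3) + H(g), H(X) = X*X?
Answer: 10609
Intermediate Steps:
H(X) = X²
Y(g, W) = -1 + g² (Y(g, W) = (2 - 3) + g² = -1 + g²)
D(P, G) = -4 + P + 3*G (D(P, G) = (-4 + (P + 3*G)) + 0 = (-4 + P + 3*G) + 0 = -4 + P + 3*G)
(Y(-8, -8) + D(11, 11))² = ((-1 + (-8)²) + (-4 + 11 + 3*11))² = ((-1 + 64) + (-4 + 11 + 33))² = (63 + 40)² = 103² = 10609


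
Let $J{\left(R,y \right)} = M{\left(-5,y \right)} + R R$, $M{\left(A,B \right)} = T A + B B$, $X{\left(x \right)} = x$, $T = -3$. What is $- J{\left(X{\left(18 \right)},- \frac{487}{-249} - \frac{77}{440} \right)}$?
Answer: $- \frac{33943943569}{99201600} \approx -342.17$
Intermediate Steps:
$M{\left(A,B \right)} = B^{2} - 3 A$ ($M{\left(A,B \right)} = - 3 A + B B = - 3 A + B^{2} = B^{2} - 3 A$)
$J{\left(R,y \right)} = 15 + R^{2} + y^{2}$ ($J{\left(R,y \right)} = \left(y^{2} - -15\right) + R R = \left(y^{2} + 15\right) + R^{2} = \left(15 + y^{2}\right) + R^{2} = 15 + R^{2} + y^{2}$)
$- J{\left(X{\left(18 \right)},- \frac{487}{-249} - \frac{77}{440} \right)} = - (15 + 18^{2} + \left(- \frac{487}{-249} - \frac{77}{440}\right)^{2}) = - (15 + 324 + \left(\left(-487\right) \left(- \frac{1}{249}\right) - \frac{7}{40}\right)^{2}) = - (15 + 324 + \left(\frac{487}{249} - \frac{7}{40}\right)^{2}) = - (15 + 324 + \left(\frac{17737}{9960}\right)^{2}) = - (15 + 324 + \frac{314601169}{99201600}) = \left(-1\right) \frac{33943943569}{99201600} = - \frac{33943943569}{99201600}$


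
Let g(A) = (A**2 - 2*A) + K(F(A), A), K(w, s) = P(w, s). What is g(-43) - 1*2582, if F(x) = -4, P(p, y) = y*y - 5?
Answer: 1197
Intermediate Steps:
P(p, y) = -5 + y**2 (P(p, y) = y**2 - 5 = -5 + y**2)
K(w, s) = -5 + s**2
g(A) = -5 - 2*A + 2*A**2 (g(A) = (A**2 - 2*A) + (-5 + A**2) = -5 - 2*A + 2*A**2)
g(-43) - 1*2582 = (-5 - 2*(-43) + 2*(-43)**2) - 1*2582 = (-5 + 86 + 2*1849) - 2582 = (-5 + 86 + 3698) - 2582 = 3779 - 2582 = 1197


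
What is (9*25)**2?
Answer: 50625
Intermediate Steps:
(9*25)**2 = 225**2 = 50625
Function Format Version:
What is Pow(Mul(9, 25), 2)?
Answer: 50625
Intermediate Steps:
Pow(Mul(9, 25), 2) = Pow(225, 2) = 50625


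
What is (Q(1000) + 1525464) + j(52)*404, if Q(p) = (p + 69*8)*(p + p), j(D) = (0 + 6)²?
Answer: 4644008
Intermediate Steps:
j(D) = 36 (j(D) = 6² = 36)
Q(p) = 2*p*(552 + p) (Q(p) = (p + 552)*(2*p) = (552 + p)*(2*p) = 2*p*(552 + p))
(Q(1000) + 1525464) + j(52)*404 = (2*1000*(552 + 1000) + 1525464) + 36*404 = (2*1000*1552 + 1525464) + 14544 = (3104000 + 1525464) + 14544 = 4629464 + 14544 = 4644008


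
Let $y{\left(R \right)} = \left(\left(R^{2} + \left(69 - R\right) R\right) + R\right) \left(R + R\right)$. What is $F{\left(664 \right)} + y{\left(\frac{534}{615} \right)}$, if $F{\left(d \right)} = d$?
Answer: $\frac{6468072}{8405} \approx 769.55$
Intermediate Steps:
$y{\left(R \right)} = 2 R \left(R + R^{2} + R \left(69 - R\right)\right)$ ($y{\left(R \right)} = \left(\left(R^{2} + R \left(69 - R\right)\right) + R\right) 2 R = \left(R + R^{2} + R \left(69 - R\right)\right) 2 R = 2 R \left(R + R^{2} + R \left(69 - R\right)\right)$)
$F{\left(664 \right)} + y{\left(\frac{534}{615} \right)} = 664 + 140 \left(\frac{534}{615}\right)^{2} = 664 + 140 \left(534 \cdot \frac{1}{615}\right)^{2} = 664 + 140 \left(\frac{178}{205}\right)^{2} = 664 + 140 \cdot \frac{31684}{42025} = 664 + \frac{887152}{8405} = \frac{6468072}{8405}$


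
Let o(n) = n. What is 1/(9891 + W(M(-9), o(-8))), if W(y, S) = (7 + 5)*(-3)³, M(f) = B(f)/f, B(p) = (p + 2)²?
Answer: 1/9567 ≈ 0.00010453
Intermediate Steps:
B(p) = (2 + p)²
M(f) = (2 + f)²/f
W(y, S) = -324 (W(y, S) = 12*(-27) = -324)
1/(9891 + W(M(-9), o(-8))) = 1/(9891 - 324) = 1/9567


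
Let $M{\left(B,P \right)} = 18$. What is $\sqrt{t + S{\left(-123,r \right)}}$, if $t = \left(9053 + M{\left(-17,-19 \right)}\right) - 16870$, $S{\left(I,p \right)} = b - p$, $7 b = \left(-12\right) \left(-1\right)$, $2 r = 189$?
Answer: $\frac{i \sqrt{1546790}}{14} \approx 88.836 i$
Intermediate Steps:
$r = \frac{189}{2}$ ($r = \frac{1}{2} \cdot 189 = \frac{189}{2} \approx 94.5$)
$b = \frac{12}{7}$ ($b = \frac{\left(-12\right) \left(-1\right)}{7} = \frac{1}{7} \cdot 12 = \frac{12}{7} \approx 1.7143$)
$S{\left(I,p \right)} = \frac{12}{7} - p$
$t = -7799$ ($t = \left(9053 + 18\right) - 16870 = 9071 - 16870 = -7799$)
$\sqrt{t + S{\left(-123,r \right)}} = \sqrt{-7799 + \left(\frac{12}{7} - \frac{189}{2}\right)} = \sqrt{-7799 - \frac{1299}{14}} = \sqrt{- \frac{110485}{14}} = \frac{i \sqrt{1546790}}{14}$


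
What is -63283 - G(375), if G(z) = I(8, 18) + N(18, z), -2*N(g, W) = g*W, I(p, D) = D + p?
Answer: -59934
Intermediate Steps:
N(g, W) = -W*g/2 (N(g, W) = -g*W/2 = -W*g/2)
G(z) = 26 - 9*z (G(z) = (18 + 8) - ½*z*18 = 26 - 9*z)
-63283 - G(375) = -63283 - (26 - 9*375) = -63283 - (26 - 3375) = -63283 - 1*(-3349) = -63283 + 3349 = -59934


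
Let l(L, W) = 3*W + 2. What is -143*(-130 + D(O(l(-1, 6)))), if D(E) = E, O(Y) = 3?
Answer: 18161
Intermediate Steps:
l(L, W) = 2 + 3*W
-143*(-130 + D(O(l(-1, 6)))) = -143*(-130 + 3) = -143*(-127) = 18161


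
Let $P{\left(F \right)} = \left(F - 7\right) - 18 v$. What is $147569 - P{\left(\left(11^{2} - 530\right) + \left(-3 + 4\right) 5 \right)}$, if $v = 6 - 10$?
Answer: $147908$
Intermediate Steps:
$v = -4$ ($v = 6 - 10 = -4$)
$P{\left(F \right)} = 65 + F$ ($P{\left(F \right)} = \left(F - 7\right) - -72 = \left(-7 + F\right) + 72 = 65 + F$)
$147569 - P{\left(\left(11^{2} - 530\right) + \left(-3 + 4\right) 5 \right)} = 147569 - \left(65 - \left(530 - 121 - \left(-3 + 4\right) 5\right)\right) = 147569 - \left(65 + \left(\left(121 - 530\right) + 1 \cdot 5\right)\right) = 147569 - \left(65 + \left(-409 + 5\right)\right) = 147569 - \left(65 - 404\right) = 147569 - -339 = 147569 + 339 = 147908$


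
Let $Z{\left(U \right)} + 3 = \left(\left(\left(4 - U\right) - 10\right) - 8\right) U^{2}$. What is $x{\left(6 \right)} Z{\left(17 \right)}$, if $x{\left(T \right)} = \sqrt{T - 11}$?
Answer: $- 8962 i \sqrt{5} \approx - 20040.0 i$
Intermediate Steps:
$x{\left(T \right)} = \sqrt{-11 + T}$
$Z{\left(U \right)} = -3 + U^{2} \left(-14 - U\right)$ ($Z{\left(U \right)} = -3 + \left(\left(\left(4 - U\right) - 10\right) - 8\right) U^{2} = -3 + \left(\left(-6 - U\right) - 8\right) U^{2} = -3 + \left(-14 - U\right) U^{2} = -3 + U^{2} \left(-14 - U\right)$)
$x{\left(6 \right)} Z{\left(17 \right)} = \sqrt{-11 + 6} \left(-3 - 17^{3} - 14 \cdot 17^{2}\right) = \sqrt{-5} \left(-3 - 4913 - 4046\right) = i \sqrt{5} \left(-3 - 4913 - 4046\right) = i \sqrt{5} \left(-8962\right) = - 8962 i \sqrt{5}$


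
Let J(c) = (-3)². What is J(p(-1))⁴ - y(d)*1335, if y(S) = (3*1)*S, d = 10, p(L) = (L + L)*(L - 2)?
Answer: -33489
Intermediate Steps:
p(L) = 2*L*(-2 + L) (p(L) = (2*L)*(-2 + L) = 2*L*(-2 + L))
y(S) = 3*S
J(c) = 9
J(p(-1))⁴ - y(d)*1335 = 9⁴ - 3*10*1335 = 6561 - 30*1335 = 6561 - 1*40050 = 6561 - 40050 = -33489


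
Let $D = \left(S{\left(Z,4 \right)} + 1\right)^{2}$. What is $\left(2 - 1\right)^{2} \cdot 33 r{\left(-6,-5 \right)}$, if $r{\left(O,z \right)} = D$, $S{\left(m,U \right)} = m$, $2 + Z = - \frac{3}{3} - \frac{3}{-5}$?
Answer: $\frac{1617}{25} \approx 64.68$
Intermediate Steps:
$Z = - \frac{12}{5}$ ($Z = -2 - \left(1 - \frac{3}{5}\right) = -2 - \frac{2}{5} = - \frac{12}{5} \approx -2.4$)
$D = \frac{49}{25}$ ($D = \left(- \frac{12}{5} + 1\right)^{2} = \left(- \frac{7}{5}\right)^{2} = \frac{49}{25} \approx 1.96$)
$r{\left(O,z \right)} = \frac{49}{25}$
$\left(2 - 1\right)^{2} \cdot 33 r{\left(-6,-5 \right)} = \left(2 - 1\right)^{2} \cdot 33 \cdot \frac{49}{25} = 1^{2} \cdot 33 \cdot \frac{49}{25} = 1 \cdot 33 \cdot \frac{49}{25} = 33 \cdot \frac{49}{25} = \frac{1617}{25}$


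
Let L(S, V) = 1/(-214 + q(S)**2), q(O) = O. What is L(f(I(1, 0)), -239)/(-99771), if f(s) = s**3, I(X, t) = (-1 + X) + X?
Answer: 1/21251223 ≈ 4.7056e-8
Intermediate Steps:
I(X, t) = -1 + 2*X
L(S, V) = 1/(-214 + S**2)
L(f(I(1, 0)), -239)/(-99771) = 1/(-214 + ((-1 + 2*1)**3)**2*(-99771)) = -1/99771/(-214 + ((-1 + 2)**3)**2) = -1/99771/(-214 + (1**3)**2) = -1/99771/(-214 + 1**2) = -1/99771/(-214 + 1) = -1/99771/(-213) = -1/213*(-1/99771) = 1/21251223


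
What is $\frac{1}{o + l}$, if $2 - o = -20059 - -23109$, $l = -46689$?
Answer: $- \frac{1}{49737} \approx -2.0106 \cdot 10^{-5}$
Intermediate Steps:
$o = -3048$ ($o = 2 - \left(-20059 - -23109\right) = 2 - \left(-20059 + 23109\right) = 2 - 3050 = -3048$)
$\frac{1}{o + l} = \frac{1}{-3048 - 46689} = \frac{1}{-49737} = - \frac{1}{49737}$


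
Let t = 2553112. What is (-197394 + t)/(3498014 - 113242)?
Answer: 1177859/1692386 ≈ 0.69598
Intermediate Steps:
(-197394 + t)/(3498014 - 113242) = (-197394 + 2553112)/(3498014 - 113242) = 2355718/3384772 = 2355718*(1/3384772) = 1177859/1692386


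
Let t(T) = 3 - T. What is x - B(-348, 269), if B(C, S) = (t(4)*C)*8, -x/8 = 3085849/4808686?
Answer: -6706034308/2404343 ≈ -2789.1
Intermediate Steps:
x = -12343396/2404343 (x = -24686792/4808686 = -8*3085849/4808686 = -12343396/2404343 ≈ -5.1338)
B(C, S) = -8*C (B(C, S) = ((3 - 1*4)*C)*8 = ((3 - 4)*C)*8 = -C*8 = -8*C)
x - B(-348, 269) = -12343396/2404343 - (-8)*(-348) = -12343396/2404343 - 1*2784 = -12343396/2404343 - 2784 = -6706034308/2404343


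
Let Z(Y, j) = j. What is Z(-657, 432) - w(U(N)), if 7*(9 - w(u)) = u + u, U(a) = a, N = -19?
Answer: 2923/7 ≈ 417.57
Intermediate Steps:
w(u) = 9 - 2*u/7 (w(u) = 9 - (u + u)/7 = 9 - 2*u/7)
Z(-657, 432) - w(U(N)) = 432 - (9 - 2/7*(-19)) = 432 - (9 + 38/7) = 432 - 1*101/7 = 432 - 101/7 = 2923/7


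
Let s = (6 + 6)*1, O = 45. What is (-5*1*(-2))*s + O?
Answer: 165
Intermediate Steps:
s = 12 (s = 12*1 = 12)
(-5*1*(-2))*s + O = (-5*1*(-2))*12 + 45 = -5*(-2)*12 + 45 = 10*12 + 45 = 120 + 45 = 165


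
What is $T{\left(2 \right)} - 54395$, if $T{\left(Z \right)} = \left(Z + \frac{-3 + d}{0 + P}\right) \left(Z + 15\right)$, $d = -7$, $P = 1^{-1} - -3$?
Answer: $- \frac{108807}{2} \approx -54404.0$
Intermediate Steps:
$P = 4$ ($P = 1 + 3 = 4$)
$T{\left(Z \right)} = \left(15 + Z\right) \left(- \frac{5}{2} + Z\right)$ ($T{\left(Z \right)} = \left(Z + \frac{-3 - 7}{0 + 4}\right) \left(Z + 15\right) = \left(Z - \frac{10}{4}\right) \left(15 + Z\right) = \left(Z - \frac{5}{2}\right) \left(15 + Z\right) = \left(- \frac{5}{2} + Z\right) \left(15 + Z\right) = \left(15 + Z\right) \left(- \frac{5}{2} + Z\right)$)
$T{\left(2 \right)} - 54395 = \left(- \frac{75}{2} + 2^{2} + \frac{25}{2} \cdot 2\right) - 54395 = \left(- \frac{75}{2} + 4 + 25\right) - 54395 = - \frac{17}{2} - 54395 = - \frac{108807}{2}$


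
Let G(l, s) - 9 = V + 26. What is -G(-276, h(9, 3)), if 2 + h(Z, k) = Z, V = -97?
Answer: 62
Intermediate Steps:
h(Z, k) = -2 + Z
G(l, s) = -62 (G(l, s) = 9 + (-97 + 26) = 9 - 71 = -62)
-G(-276, h(9, 3)) = -1*(-62) = 62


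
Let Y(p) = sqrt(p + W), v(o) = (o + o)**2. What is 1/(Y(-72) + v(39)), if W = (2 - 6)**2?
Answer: 1521/9253778 - I*sqrt(14)/18507556 ≈ 0.00016437 - 2.0217e-7*I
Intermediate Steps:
W = 16 (W = (-4)**2 = 16)
v(o) = 4*o**2 (v(o) = (2*o)**2 = 4*o**2)
Y(p) = sqrt(16 + p) (Y(p) = sqrt(p + 16) = sqrt(16 + p))
1/(Y(-72) + v(39)) = 1/(sqrt(16 - 72) + 4*39**2) = 1/(sqrt(-56) + 4*1521) = 1/(2*I*sqrt(14) + 6084) = 1/(6084 + 2*I*sqrt(14))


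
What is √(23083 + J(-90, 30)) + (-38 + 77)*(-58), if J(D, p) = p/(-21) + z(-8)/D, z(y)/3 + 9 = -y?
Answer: -2262 + √1017898770/210 ≈ -2110.1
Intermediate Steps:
z(y) = -27 - 3*y (z(y) = -27 + 3*(-y) = -27 - 3*y)
J(D, p) = -3/D - p/21 (J(D, p) = p/(-21) + (-27 - 3*(-8))/D = p*(-1/21) + (-27 + 24)/D = -p/21 - 3/D = -3/D - p/21)
√(23083 + J(-90, 30)) + (-38 + 77)*(-58) = √(23083 + (-3/(-90) - 1/21*30)) + (-38 + 77)*(-58) = √(23083 + (-3*(-1/90) - 10/7)) + 39*(-58) = √(23083 + (1/30 - 10/7)) - 2262 = √(23083 - 293/210) - 2262 = √(4847137/210) - 2262 = √1017898770/210 - 2262 = -2262 + √1017898770/210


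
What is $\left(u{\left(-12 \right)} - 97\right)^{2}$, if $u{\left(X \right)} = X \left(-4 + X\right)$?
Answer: $9025$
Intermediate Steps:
$\left(u{\left(-12 \right)} - 97\right)^{2} = \left(- 12 \left(-4 - 12\right) - 97\right)^{2} = \left(\left(-12\right) \left(-16\right) - 97\right)^{2} = \left(192 - 97\right)^{2} = 95^{2} = 9025$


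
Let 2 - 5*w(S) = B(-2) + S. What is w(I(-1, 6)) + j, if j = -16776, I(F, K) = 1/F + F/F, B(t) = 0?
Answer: -83878/5 ≈ -16776.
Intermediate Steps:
I(F, K) = 1 + 1/F (I(F, K) = 1/F + 1 = 1 + 1/F)
w(S) = ⅖ - S/5 (w(S) = ⅖ - (0 + S)/5 = ⅖ - S/5)
w(I(-1, 6)) + j = (⅖ - (1 - 1)/(5*(-1))) - 16776 = (⅖ - (-1)*0/5) - 16776 = (⅖ - ⅕*0) - 16776 = (⅖ + 0) - 16776 = ⅖ - 16776 = -83878/5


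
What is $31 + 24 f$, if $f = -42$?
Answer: $-977$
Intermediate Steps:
$31 + 24 f = 31 + 24 \left(-42\right) = 31 - 1008 = -977$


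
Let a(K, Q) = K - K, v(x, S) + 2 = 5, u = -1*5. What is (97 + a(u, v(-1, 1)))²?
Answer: 9409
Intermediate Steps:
u = -5
v(x, S) = 3 (v(x, S) = -2 + 5 = 3)
a(K, Q) = 0
(97 + a(u, v(-1, 1)))² = (97 + 0)² = 97² = 9409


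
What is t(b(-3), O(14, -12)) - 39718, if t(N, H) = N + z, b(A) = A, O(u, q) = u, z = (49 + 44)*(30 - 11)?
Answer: -37954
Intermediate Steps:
z = 1767 (z = 93*19 = 1767)
t(N, H) = 1767 + N (t(N, H) = N + 1767 = 1767 + N)
t(b(-3), O(14, -12)) - 39718 = (1767 - 3) - 39718 = 1764 - 39718 = -37954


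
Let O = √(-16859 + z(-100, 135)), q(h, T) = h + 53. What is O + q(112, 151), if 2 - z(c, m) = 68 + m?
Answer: 165 + 2*I*√4265 ≈ 165.0 + 130.61*I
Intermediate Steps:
z(c, m) = -66 - m (z(c, m) = 2 - (68 + m) = 2 + (-68 - m) = -66 - m)
q(h, T) = 53 + h
O = 2*I*√4265 (O = √(-16859 + (-66 - 1*135)) = √(-16859 + (-66 - 135)) = √(-16859 - 201) = √(-17060) = 2*I*√4265 ≈ 130.61*I)
O + q(112, 151) = 2*I*√4265 + (53 + 112) = 2*I*√4265 + 165 = 165 + 2*I*√4265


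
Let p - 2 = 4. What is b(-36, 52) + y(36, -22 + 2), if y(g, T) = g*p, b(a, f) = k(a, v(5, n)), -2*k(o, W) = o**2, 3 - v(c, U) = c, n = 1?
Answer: -432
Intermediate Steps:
v(c, U) = 3 - c
p = 6 (p = 2 + 4 = 6)
k(o, W) = -o**2/2
b(a, f) = -a**2/2
y(g, T) = 6*g (y(g, T) = g*6 = 6*g)
b(-36, 52) + y(36, -22 + 2) = -1/2*(-36)**2 + 6*36 = -1/2*1296 + 216 = -648 + 216 = -432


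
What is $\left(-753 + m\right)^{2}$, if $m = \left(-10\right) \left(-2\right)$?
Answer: $537289$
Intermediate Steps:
$m = 20$
$\left(-753 + m\right)^{2} = \left(-753 + 20\right)^{2} = \left(-733\right)^{2} = 537289$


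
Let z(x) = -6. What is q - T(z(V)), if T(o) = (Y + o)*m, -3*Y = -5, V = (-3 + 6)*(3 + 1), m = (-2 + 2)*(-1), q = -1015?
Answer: -1015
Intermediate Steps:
m = 0 (m = 0*(-1) = 0)
V = 12 (V = 3*4 = 12)
Y = 5/3 (Y = -1/3*(-5) = 5/3 ≈ 1.6667)
T(o) = 0 (T(o) = (5/3 + o)*0 = 0)
q - T(z(V)) = -1015 - 1*0 = -1015 + 0 = -1015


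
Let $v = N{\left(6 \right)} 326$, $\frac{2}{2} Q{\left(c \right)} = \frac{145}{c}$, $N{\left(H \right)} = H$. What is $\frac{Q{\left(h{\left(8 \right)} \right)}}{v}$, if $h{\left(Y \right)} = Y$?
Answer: $\frac{145}{15648} \approx 0.0092664$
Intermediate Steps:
$Q{\left(c \right)} = \frac{145}{c}$
$v = 1956$ ($v = 6 \cdot 326 = 1956$)
$\frac{Q{\left(h{\left(8 \right)} \right)}}{v} = \frac{145 \cdot \frac{1}{8}}{1956} = 145 \cdot \frac{1}{8} \cdot \frac{1}{1956} = \frac{145}{8} \cdot \frac{1}{1956} = \frac{145}{15648}$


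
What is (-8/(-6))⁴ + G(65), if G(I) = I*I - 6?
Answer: 341995/81 ≈ 4222.2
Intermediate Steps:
G(I) = -6 + I² (G(I) = I² - 6 = -6 + I²)
(-8/(-6))⁴ + G(65) = (-8/(-6))⁴ + (-6 + 65²) = (-8*(-⅙))⁴ + (-6 + 4225) = (4/3)⁴ + 4219 = 256/81 + 4219 = 341995/81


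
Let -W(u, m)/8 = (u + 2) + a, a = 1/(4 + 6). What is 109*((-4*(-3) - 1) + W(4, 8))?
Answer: -20601/5 ≈ -4120.2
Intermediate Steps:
a = ⅒ (a = 1/10 = ⅒ ≈ 0.10000)
W(u, m) = -84/5 - 8*u (W(u, m) = -8*((u + 2) + ⅒) = -8*((2 + u) + ⅒) = -8*(21/10 + u) = -84/5 - 8*u)
109*((-4*(-3) - 1) + W(4, 8)) = 109*((-4*(-3) - 1) + (-84/5 - 8*4)) = 109*((12 - 1) + (-84/5 - 32)) = 109*(11 - 244/5) = 109*(-189/5) = -20601/5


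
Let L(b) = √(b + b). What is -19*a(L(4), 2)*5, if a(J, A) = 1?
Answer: -95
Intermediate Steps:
L(b) = √2*√b (L(b) = √(2*b) = √2*√b)
-19*a(L(4), 2)*5 = -19*1*5 = -19*5 = -95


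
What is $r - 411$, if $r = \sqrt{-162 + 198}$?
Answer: $-405$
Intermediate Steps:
$r = 6$ ($r = \sqrt{36} = 6$)
$r - 411 = 6 - 411 = -405$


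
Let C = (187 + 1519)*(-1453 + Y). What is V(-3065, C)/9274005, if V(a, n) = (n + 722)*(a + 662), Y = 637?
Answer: 371496858/1030445 ≈ 360.52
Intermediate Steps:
C = -1392096 (C = (187 + 1519)*(-1453 + 637) = 1706*(-816) = -1392096)
V(a, n) = (662 + a)*(722 + n) (V(a, n) = (722 + n)*(662 + a) = (662 + a)*(722 + n))
V(-3065, C)/9274005 = (477964 + 662*(-1392096) + 722*(-3065) - 3065*(-1392096))/9274005 = (477964 - 921567552 - 2212930 + 4266774240)*(1/9274005) = 3343471722*(1/9274005) = 371496858/1030445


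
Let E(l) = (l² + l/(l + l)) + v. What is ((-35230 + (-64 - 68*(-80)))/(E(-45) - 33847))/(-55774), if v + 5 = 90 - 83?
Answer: -29854/1774700793 ≈ -1.6822e-5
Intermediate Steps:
v = 2 (v = -5 + (90 - 83) = -5 + 7 = 2)
E(l) = 5/2 + l² (E(l) = (l² + l/(l + l)) + 2 = (l² + l/((2*l))) + 2 = (l² + (1/(2*l))*l) + 2 = (l² + ½) + 2 = (½ + l²) + 2 = 5/2 + l²)
((-35230 + (-64 - 68*(-80)))/(E(-45) - 33847))/(-55774) = ((-35230 + (-64 - 68*(-80)))/((5/2 + (-45)²) - 33847))/(-55774) = ((-35230 + (-64 + 5440))/((5/2 + 2025) - 33847))*(-1/55774) = ((-35230 + 5376)/(4055/2 - 33847))*(-1/55774) = -29854/(-63639/2)*(-1/55774) = -29854*(-2/63639)*(-1/55774) = (59708/63639)*(-1/55774) = -29854/1774700793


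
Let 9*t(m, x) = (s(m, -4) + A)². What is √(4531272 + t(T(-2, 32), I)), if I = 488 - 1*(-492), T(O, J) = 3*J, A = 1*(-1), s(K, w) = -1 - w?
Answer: 2*√10195363/3 ≈ 2128.7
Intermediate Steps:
A = -1
I = 980 (I = 488 + 492 = 980)
t(m, x) = 4/9 (t(m, x) = ((-1 - 1*(-4)) - 1)²/9 = ((-1 + 4) - 1)²/9 = (3 - 1)²/9 = (⅑)*2² = (⅑)*4 = 4/9)
√(4531272 + t(T(-2, 32), I)) = √(4531272 + 4/9) = √(40781452/9) = 2*√10195363/3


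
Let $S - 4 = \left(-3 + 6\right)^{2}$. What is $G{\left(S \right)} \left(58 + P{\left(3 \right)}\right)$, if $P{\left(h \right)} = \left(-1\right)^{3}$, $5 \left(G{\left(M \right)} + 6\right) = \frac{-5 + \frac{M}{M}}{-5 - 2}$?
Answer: $- \frac{11742}{35} \approx -335.49$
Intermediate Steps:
$S = 13$ ($S = 4 + \left(-3 + 6\right)^{2} = 4 + 3^{2} = 4 + 9 = 13$)
$G{\left(M \right)} = - \frac{206}{35}$ ($G{\left(M \right)} = -6 + \frac{\left(-5 + \frac{M}{M}\right) \frac{1}{-5 - 2}}{5} = -6 + \frac{\left(-5 + 1\right) \frac{1}{-7}}{5} = -6 + \frac{\left(-4\right) \left(- \frac{1}{7}\right)}{5} = -6 + \frac{1}{5} \cdot \frac{4}{7} = -6 + \frac{4}{35} = - \frac{206}{35}$)
$P{\left(h \right)} = -1$
$G{\left(S \right)} \left(58 + P{\left(3 \right)}\right) = - \frac{206 \left(58 - 1\right)}{35} = \left(- \frac{206}{35}\right) 57 = - \frac{11742}{35}$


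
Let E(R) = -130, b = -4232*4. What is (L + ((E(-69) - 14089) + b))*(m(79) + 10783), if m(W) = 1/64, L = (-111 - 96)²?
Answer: 4037851163/32 ≈ 1.2618e+8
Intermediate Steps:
b = -16928
L = 42849 (L = (-207)² = 42849)
m(W) = 1/64
(L + ((E(-69) - 14089) + b))*(m(79) + 10783) = (42849 + ((-130 - 14089) - 16928))*(1/64 + 10783) = (42849 + (-14219 - 16928))*(690113/64) = (42849 - 31147)*(690113/64) = 11702*(690113/64) = 4037851163/32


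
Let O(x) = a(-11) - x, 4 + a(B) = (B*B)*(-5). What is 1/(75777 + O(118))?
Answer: 1/75050 ≈ 1.3324e-5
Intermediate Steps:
a(B) = -4 - 5*B² (a(B) = -4 + (B*B)*(-5) = -4 + B²*(-5) = -4 - 5*B²)
O(x) = -609 - x (O(x) = (-4 - 5*(-11)²) - x = (-4 - 5*121) - x = (-4 - 605) - x = -609 - x)
1/(75777 + O(118)) = 1/(75777 + (-609 - 1*118)) = 1/(75777 + (-609 - 118)) = 1/(75777 - 727) = 1/75050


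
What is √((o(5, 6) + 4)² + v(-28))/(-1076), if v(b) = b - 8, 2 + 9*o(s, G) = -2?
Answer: -I*√473/4842 ≈ -0.0044916*I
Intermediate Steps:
o(s, G) = -4/9 (o(s, G) = -2/9 + (⅑)*(-2) = -2/9 - 2/9 = -4/9)
v(b) = -8 + b
√((o(5, 6) + 4)² + v(-28))/(-1076) = √((-4/9 + 4)² + (-8 - 28))/(-1076) = -√((32/9)² - 36)/1076 = -√(1024/81 - 36)/1076 = -I*√473/4842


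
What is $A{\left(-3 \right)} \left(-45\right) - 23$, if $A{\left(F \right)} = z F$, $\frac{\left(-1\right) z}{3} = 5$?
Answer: $-2048$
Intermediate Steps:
$z = -15$ ($z = \left(-3\right) 5 = -15$)
$A{\left(F \right)} = - 15 F$
$A{\left(-3 \right)} \left(-45\right) - 23 = \left(-15\right) \left(-3\right) \left(-45\right) - 23 = 45 \left(-45\right) - 23 = -2025 - 23 = -2048$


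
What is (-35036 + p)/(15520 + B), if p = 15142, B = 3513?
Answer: -2842/2719 ≈ -1.0452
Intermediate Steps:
(-35036 + p)/(15520 + B) = (-35036 + 15142)/(15520 + 3513) = -19894/19033 = -19894*1/19033 = -2842/2719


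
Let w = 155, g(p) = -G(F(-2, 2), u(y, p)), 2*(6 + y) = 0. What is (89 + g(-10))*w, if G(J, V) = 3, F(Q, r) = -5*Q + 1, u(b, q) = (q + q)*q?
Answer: 13330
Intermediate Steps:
y = -6 (y = -6 + (½)*0 = -6 + 0 = -6)
u(b, q) = 2*q² (u(b, q) = (2*q)*q = 2*q²)
F(Q, r) = 1 - 5*Q
g(p) = -3 (g(p) = -1*3 = -3)
(89 + g(-10))*w = (89 - 3)*155 = 86*155 = 13330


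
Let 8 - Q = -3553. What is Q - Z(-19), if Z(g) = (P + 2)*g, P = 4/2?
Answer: 3637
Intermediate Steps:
Q = 3561 (Q = 8 - 1*(-3553) = 8 + 3553 = 3561)
P = 2 (P = 4*(1/2) = 2)
Z(g) = 4*g (Z(g) = (2 + 2)*g = 4*g)
Q - Z(-19) = 3561 - 4*(-19) = 3561 - 1*(-76) = 3561 + 76 = 3637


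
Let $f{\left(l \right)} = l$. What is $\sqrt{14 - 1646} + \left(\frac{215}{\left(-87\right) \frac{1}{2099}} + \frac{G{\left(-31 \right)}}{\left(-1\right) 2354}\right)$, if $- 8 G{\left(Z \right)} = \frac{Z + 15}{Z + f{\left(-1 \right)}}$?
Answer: $- \frac{16997198153}{3276768} + 4 i \sqrt{102} \approx -5187.2 + 40.398 i$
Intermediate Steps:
$G{\left(Z \right)} = - \frac{15 + Z}{8 \left(-1 + Z\right)}$ ($G{\left(Z \right)} = - \frac{\left(Z + 15\right) \frac{1}{Z - 1}}{8} = - \frac{\left(15 + Z\right) \frac{1}{-1 + Z}}{8} = - \frac{\frac{1}{-1 + Z} \left(15 + Z\right)}{8} = - \frac{15 + Z}{8 \left(-1 + Z\right)}$)
$\sqrt{14 - 1646} + \left(\frac{215}{\left(-87\right) \frac{1}{2099}} + \frac{G{\left(-31 \right)}}{\left(-1\right) 2354}\right) = \sqrt{14 - 1646} + \left(\frac{215}{\left(-87\right) \frac{1}{2099}} + \frac{\frac{1}{8} \frac{1}{-1 - 31} \left(-15 - -31\right)}{\left(-1\right) 2354}\right) = \sqrt{-1632} + \left(\frac{215}{\left(-87\right) \frac{1}{2099}} + \frac{\frac{1}{8} \frac{1}{-32} \left(-15 + 31\right)}{-2354}\right) = 4 i \sqrt{102} + \left(\frac{215}{- \frac{87}{2099}} + \frac{1}{8} \left(- \frac{1}{32}\right) 16 \left(- \frac{1}{2354}\right)\right) = 4 i \sqrt{102} + \left(215 \left(- \frac{2099}{87}\right) - - \frac{1}{37664}\right) = 4 i \sqrt{102} + \left(- \frac{451285}{87} + \frac{1}{37664}\right) = 4 i \sqrt{102} - \frac{16997198153}{3276768} = - \frac{16997198153}{3276768} + 4 i \sqrt{102}$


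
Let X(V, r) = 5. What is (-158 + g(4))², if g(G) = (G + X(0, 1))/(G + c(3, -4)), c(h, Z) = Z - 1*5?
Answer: 638401/25 ≈ 25536.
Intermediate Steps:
c(h, Z) = -5 + Z (c(h, Z) = Z - 5 = -5 + Z)
g(G) = (5 + G)/(-9 + G) (g(G) = (G + 5)/(G + (-5 - 4)) = (5 + G)/(G - 9) = (5 + G)/(-9 + G))
(-158 + g(4))² = (-158 + (5 + 4)/(-9 + 4))² = (-158 + 9/(-5))² = (-158 - ⅕*9)² = (-158 - 9/5)² = (-799/5)² = 638401/25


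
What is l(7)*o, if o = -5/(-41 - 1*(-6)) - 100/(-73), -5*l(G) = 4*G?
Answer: -3092/365 ≈ -8.4712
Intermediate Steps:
l(G) = -4*G/5
o = 773/511 (o = -5/(-41 + 6) - 100*(-1/73) = -5/(-35) + 100/73 = -5*(-1/35) + 100/73 = 1/7 + 100/73 = 773/511 ≈ 1.5127)
l(7)*o = -4/5*7*(773/511) = -28/5*773/511 = -3092/365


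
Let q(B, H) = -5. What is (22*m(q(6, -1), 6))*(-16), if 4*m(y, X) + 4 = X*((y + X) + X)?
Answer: -3344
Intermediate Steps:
m(y, X) = -1 + X*(y + 2*X)/4 (m(y, X) = -1 + (X*((y + X) + X))/4 = -1 + (X*((X + y) + X))/4 = -1 + (X*(y + 2*X))/4 = -1 + X*(y + 2*X)/4)
(22*m(q(6, -1), 6))*(-16) = (22*(-1 + (1/2)*6**2 + (1/4)*6*(-5)))*(-16) = (22*(-1 + (1/2)*36 - 15/2))*(-16) = (22*(-1 + 18 - 15/2))*(-16) = (22*(19/2))*(-16) = 209*(-16) = -3344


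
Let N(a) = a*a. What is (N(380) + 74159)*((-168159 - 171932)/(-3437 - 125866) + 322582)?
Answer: 3038783171316761/43101 ≈ 7.0504e+10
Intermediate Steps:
N(a) = a**2
(N(380) + 74159)*((-168159 - 171932)/(-3437 - 125866) + 322582) = (380**2 + 74159)*((-168159 - 171932)/(-3437 - 125866) + 322582) = (144400 + 74159)*(-340091/(-129303) + 322582) = 218559*(-340091*(-1/129303) + 322582) = 218559*(340091/129303 + 322582) = 218559*(41711160437/129303) = 3038783171316761/43101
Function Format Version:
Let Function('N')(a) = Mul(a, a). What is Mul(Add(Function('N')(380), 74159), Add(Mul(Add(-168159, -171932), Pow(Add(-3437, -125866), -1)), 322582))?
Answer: Rational(3038783171316761, 43101) ≈ 7.0504e+10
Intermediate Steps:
Function('N')(a) = Pow(a, 2)
Mul(Add(Function('N')(380), 74159), Add(Mul(Add(-168159, -171932), Pow(Add(-3437, -125866), -1)), 322582)) = Mul(Add(Pow(380, 2), 74159), Add(Mul(Add(-168159, -171932), Pow(Add(-3437, -125866), -1)), 322582)) = Mul(Add(144400, 74159), Add(Mul(-340091, Pow(-129303, -1)), 322582)) = Mul(218559, Add(Mul(-340091, Rational(-1, 129303)), 322582)) = Mul(218559, Add(Rational(340091, 129303), 322582)) = Mul(218559, Rational(41711160437, 129303)) = Rational(3038783171316761, 43101)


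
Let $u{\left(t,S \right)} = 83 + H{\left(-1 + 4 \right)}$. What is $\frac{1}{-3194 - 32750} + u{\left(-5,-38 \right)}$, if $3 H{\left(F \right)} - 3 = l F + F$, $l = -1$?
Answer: $\frac{3019295}{35944} \approx 84.0$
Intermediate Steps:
$H{\left(F \right)} = 1$ ($H{\left(F \right)} = 1 + \frac{- F + F}{3} = 1 + \frac{1}{3} \cdot 0 = 1 + 0 = 1$)
$u{\left(t,S \right)} = 84$ ($u{\left(t,S \right)} = 83 + 1 = 84$)
$\frac{1}{-3194 - 32750} + u{\left(-5,-38 \right)} = \frac{1}{-3194 - 32750} + 84 = \frac{1}{-35944} + 84 = - \frac{1}{35944} + 84 = \frac{3019295}{35944}$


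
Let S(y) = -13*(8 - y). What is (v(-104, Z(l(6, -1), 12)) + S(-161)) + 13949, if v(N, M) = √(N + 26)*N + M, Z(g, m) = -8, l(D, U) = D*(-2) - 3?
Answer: 11744 - 104*I*√78 ≈ 11744.0 - 918.5*I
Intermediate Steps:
l(D, U) = -3 - 2*D (l(D, U) = -2*D - 3 = -3 - 2*D)
S(y) = -104 + 13*y
v(N, M) = M + N*√(26 + N) (v(N, M) = √(26 + N)*N + M = N*√(26 + N) + M = M + N*√(26 + N))
(v(-104, Z(l(6, -1), 12)) + S(-161)) + 13949 = ((-8 - 104*√(26 - 104)) + (-104 + 13*(-161))) + 13949 = ((-8 - 104*I*√78) + (-104 - 2093)) + 13949 = ((-8 - 104*I*√78) - 2197) + 13949 = (-2205 - 104*I*√78) + 13949 = 11744 - 104*I*√78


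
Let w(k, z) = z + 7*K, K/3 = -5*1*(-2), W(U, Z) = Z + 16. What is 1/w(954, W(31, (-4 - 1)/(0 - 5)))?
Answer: 1/227 ≈ 0.0044053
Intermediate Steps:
W(U, Z) = 16 + Z
K = 30 (K = 3*(-5*1*(-2)) = 3*(-5*(-2)) = 3*10 = 30)
w(k, z) = 210 + z (w(k, z) = z + 7*30 = z + 210 = 210 + z)
1/w(954, W(31, (-4 - 1)/(0 - 5))) = 1/(210 + (16 + (-4 - 1)/(0 - 5))) = 1/(210 + (16 - 5/(-5))) = 1/(210 + (16 - 5*(-⅕))) = 1/(210 + (16 + 1)) = 1/(210 + 17) = 1/227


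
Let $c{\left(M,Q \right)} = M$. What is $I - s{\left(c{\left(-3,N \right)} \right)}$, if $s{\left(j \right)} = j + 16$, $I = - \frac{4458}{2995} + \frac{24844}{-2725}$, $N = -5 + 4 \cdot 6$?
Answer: $- \frac{38530741}{1632275} \approx -23.606$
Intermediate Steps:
$N = 19$ ($N = -5 + 24 = 19$)
$I = - \frac{17311166}{1632275}$ ($I = \left(-4458\right) \frac{1}{2995} + 24844 \left(- \frac{1}{2725}\right) = - \frac{4458}{2995} - \frac{24844}{2725} = - \frac{17311166}{1632275} \approx -10.606$)
$s{\left(j \right)} = 16 + j$
$I - s{\left(c{\left(-3,N \right)} \right)} = - \frac{17311166}{1632275} - \left(16 - 3\right) = - \frac{17311166}{1632275} - 13 = - \frac{38530741}{1632275}$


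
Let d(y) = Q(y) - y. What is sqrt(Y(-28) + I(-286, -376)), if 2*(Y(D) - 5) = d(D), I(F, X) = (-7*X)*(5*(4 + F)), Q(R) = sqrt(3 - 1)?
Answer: sqrt(-14844404 + 2*sqrt(2))/2 ≈ 1926.4*I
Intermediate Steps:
Q(R) = sqrt(2)
d(y) = sqrt(2) - y
I(F, X) = -7*X*(20 + 5*F) (I(F, X) = (-7*X)*(20 + 5*F) = -7*X*(20 + 5*F))
Y(D) = 5 + sqrt(2)/2 - D/2 (Y(D) = 5 + (sqrt(2) - D)/2 = 5 + (sqrt(2)/2 - D/2) = 5 + sqrt(2)/2 - D/2)
sqrt(Y(-28) + I(-286, -376)) = sqrt((5 + sqrt(2)/2 - 1/2*(-28)) - 35*(-376)*(4 - 286)) = sqrt((5 + sqrt(2)/2 + 14) - 35*(-376)*(-282)) = sqrt((19 + sqrt(2)/2) - 3711120) = sqrt(-3711101 + sqrt(2)/2)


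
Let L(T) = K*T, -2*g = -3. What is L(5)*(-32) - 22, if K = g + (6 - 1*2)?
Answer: -902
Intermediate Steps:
g = 3/2 (g = -1/2*(-3) = 3/2 ≈ 1.5000)
K = 11/2 (K = 3/2 + (6 - 1*2) = 3/2 + (6 - 2) = 3/2 + 4 = 11/2 ≈ 5.5000)
L(T) = 11*T/2
L(5)*(-32) - 22 = ((11/2)*5)*(-32) - 22 = (55/2)*(-32) - 22 = -880 - 22 = -902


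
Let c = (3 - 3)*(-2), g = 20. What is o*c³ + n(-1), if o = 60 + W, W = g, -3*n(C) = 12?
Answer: -4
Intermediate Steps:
n(C) = -4 (n(C) = -⅓*12 = -4)
W = 20
c = 0 (c = 0*(-2) = 0)
o = 80 (o = 60 + 20 = 80)
o*c³ + n(-1) = 80*0³ - 4 = 80*0 - 4 = 0 - 4 = -4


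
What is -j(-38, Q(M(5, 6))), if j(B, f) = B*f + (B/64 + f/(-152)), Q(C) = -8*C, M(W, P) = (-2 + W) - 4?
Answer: 185225/608 ≈ 304.65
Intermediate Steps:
M(W, P) = -6 + W
j(B, f) = -f/152 + B/64 + B*f (j(B, f) = B*f + (B*(1/64) + f*(-1/152)) = B*f + (B/64 - f/152) = B*f + (-f/152 + B/64) = -f/152 + B/64 + B*f)
-j(-38, Q(M(5, 6))) = -(-(-1)*(-6 + 5)/19 + (1/64)*(-38) - (-304)*(-6 + 5)) = -(-(-1)*(-1)/19 - 19/32 - (-304)*(-1)) = -(-1/152*8 - 19/32 - 38*8) = -(-1/19 - 19/32 - 304) = -1*(-185225/608) = 185225/608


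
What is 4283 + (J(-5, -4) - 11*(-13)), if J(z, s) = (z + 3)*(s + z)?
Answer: 4444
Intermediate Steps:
J(z, s) = (3 + z)*(s + z)
4283 + (J(-5, -4) - 11*(-13)) = 4283 + (((-5)² + 3*(-4) + 3*(-5) - 4*(-5)) - 11*(-13)) = 4283 + ((25 - 12 - 15 + 20) + 143) = 4283 + (18 + 143) = 4283 + 161 = 4444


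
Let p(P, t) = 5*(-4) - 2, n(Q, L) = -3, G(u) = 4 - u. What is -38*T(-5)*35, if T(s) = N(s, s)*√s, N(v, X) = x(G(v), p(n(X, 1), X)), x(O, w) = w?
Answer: 29260*I*√5 ≈ 65427.0*I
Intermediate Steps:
p(P, t) = -22 (p(P, t) = -20 - 2 = -22)
N(v, X) = -22
T(s) = -22*√s
-38*T(-5)*35 = -(-836)*√(-5)*35 = -(-836)*I*√5*35 = (836*I*√5)*35 = 29260*I*√5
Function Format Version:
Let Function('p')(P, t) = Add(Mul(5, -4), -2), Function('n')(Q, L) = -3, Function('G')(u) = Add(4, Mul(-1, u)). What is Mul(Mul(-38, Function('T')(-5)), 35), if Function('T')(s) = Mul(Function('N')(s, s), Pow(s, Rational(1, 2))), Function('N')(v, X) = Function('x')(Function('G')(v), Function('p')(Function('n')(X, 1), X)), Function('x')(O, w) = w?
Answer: Mul(29260, I, Pow(5, Rational(1, 2))) ≈ Mul(65427., I)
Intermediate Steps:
Function('p')(P, t) = -22 (Function('p')(P, t) = Add(-20, -2) = -22)
Function('N')(v, X) = -22
Function('T')(s) = Mul(-22, Pow(s, Rational(1, 2)))
Mul(Mul(-38, Function('T')(-5)), 35) = Mul(Mul(-38, Mul(-22, Pow(-5, Rational(1, 2)))), 35) = Mul(Mul(-38, Mul(-22, Mul(I, Pow(5, Rational(1, 2))))), 35) = Mul(Mul(-38, Mul(-22, I, Pow(5, Rational(1, 2)))), 35) = Mul(Mul(836, I, Pow(5, Rational(1, 2))), 35) = Mul(29260, I, Pow(5, Rational(1, 2)))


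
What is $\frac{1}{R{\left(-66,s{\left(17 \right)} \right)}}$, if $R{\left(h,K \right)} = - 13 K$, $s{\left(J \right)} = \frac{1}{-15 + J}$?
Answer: $- \frac{2}{13} \approx -0.15385$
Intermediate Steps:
$\frac{1}{R{\left(-66,s{\left(17 \right)} \right)}} = \frac{1}{\left(-13\right) \frac{1}{-15 + 17}} = \frac{1}{\left(-13\right) \frac{1}{2}} = \frac{1}{- \frac{13}{2}} = - \frac{2}{13}$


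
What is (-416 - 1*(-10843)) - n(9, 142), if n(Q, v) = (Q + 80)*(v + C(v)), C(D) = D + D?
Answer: -27487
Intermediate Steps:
C(D) = 2*D
n(Q, v) = 3*v*(80 + Q) (n(Q, v) = (Q + 80)*(v + 2*v) = (80 + Q)*(3*v) = 3*v*(80 + Q))
(-416 - 1*(-10843)) - n(9, 142) = (-416 - 1*(-10843)) - 3*142*(80 + 9) = (-416 + 10843) - 3*142*89 = 10427 - 1*37914 = 10427 - 37914 = -27487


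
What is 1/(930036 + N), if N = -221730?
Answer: 1/708306 ≈ 1.4118e-6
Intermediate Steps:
1/(930036 + N) = 1/(930036 - 221730) = 1/708306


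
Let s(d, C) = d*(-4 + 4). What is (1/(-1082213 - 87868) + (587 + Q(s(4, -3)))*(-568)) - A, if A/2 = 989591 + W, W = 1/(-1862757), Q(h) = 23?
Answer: -563217601405898161/242175174813 ≈ -2.3257e+6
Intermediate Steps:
s(d, C) = 0 (s(d, C) = d*0 = 0)
W = -1/1862757 ≈ -5.3684e-7
A = 3686735124772/1862757 (A = 2*(989591 - 1/1862757) = 2*(1843367562386/1862757) = 3686735124772/1862757 ≈ 1.9792e+6)
(1/(-1082213 - 87868) + (587 + Q(s(4, -3)))*(-568)) - A = (1/(-1082213 - 87868) + (587 + 23)*(-568)) - 1*3686735124772/1862757 = (1/(-1170081) + 610*(-568)) - 3686735124772/1862757 = (-1/1170081 - 346480) - 3686735124772/1862757 = -405409664881/1170081 - 3686735124772/1862757 = -563217601405898161/242175174813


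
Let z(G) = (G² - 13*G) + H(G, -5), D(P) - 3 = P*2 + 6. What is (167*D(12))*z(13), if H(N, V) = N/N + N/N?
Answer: 11022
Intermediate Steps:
D(P) = 9 + 2*P (D(P) = 3 + (P*2 + 6) = 3 + (2*P + 6) = 3 + (6 + 2*P) = 9 + 2*P)
H(N, V) = 2 (H(N, V) = 1 + 1 = 2)
z(G) = 2 + G² - 13*G (z(G) = (G² - 13*G) + 2 = 2 + G² - 13*G)
(167*D(12))*z(13) = (167*(9 + 2*12))*(2 + 13² - 13*13) = (167*(9 + 24))*(2 + 169 - 169) = (167*33)*2 = 5511*2 = 11022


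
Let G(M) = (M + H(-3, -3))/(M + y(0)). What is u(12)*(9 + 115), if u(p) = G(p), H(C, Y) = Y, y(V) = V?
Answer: 93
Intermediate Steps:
G(M) = (-3 + M)/M (G(M) = (M - 3)/(M + 0) = (-3 + M)/M)
u(p) = (-3 + p)/p
u(12)*(9 + 115) = ((-3 + 12)/12)*(9 + 115) = ((1/12)*9)*124 = (¾)*124 = 93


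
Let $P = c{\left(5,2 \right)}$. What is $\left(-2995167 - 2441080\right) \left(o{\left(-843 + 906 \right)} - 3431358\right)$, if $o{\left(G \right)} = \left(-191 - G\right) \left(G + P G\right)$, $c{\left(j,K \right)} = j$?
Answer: $19175654580390$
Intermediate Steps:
$P = 5$
$o{\left(G \right)} = 6 G \left(-191 - G\right)$ ($o{\left(G \right)} = \left(-191 - G\right) \left(G + 5 G\right) = \left(-191 - G\right) 6 G = 6 G \left(-191 - G\right)$)
$\left(-2995167 - 2441080\right) \left(o{\left(-843 + 906 \right)} - 3431358\right) = \left(-2995167 - 2441080\right) \left(- 6 \left(-843 + 906\right) \left(191 + \left(-843 + 906\right)\right) - 3431358\right) = - 5436247 \left(\left(-6\right) 63 \left(191 + 63\right) - 3431358\right) = - 5436247 \left(\left(-6\right) 63 \cdot 254 - 3431358\right) = - 5436247 \left(-96012 - 3431358\right) = \left(-5436247\right) \left(-3527370\right) = 19175654580390$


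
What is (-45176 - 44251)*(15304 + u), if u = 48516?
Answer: -5707231140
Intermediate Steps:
(-45176 - 44251)*(15304 + u) = (-45176 - 44251)*(15304 + 48516) = -89427*63820 = -5707231140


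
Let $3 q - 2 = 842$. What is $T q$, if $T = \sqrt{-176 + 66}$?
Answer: $\frac{844 i \sqrt{110}}{3} \approx 2950.6 i$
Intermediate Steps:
$q = \frac{844}{3}$ ($q = \frac{2}{3} + \frac{1}{3} \cdot 842 = \frac{2}{3} + \frac{842}{3} = \frac{844}{3} \approx 281.33$)
$T = i \sqrt{110}$ ($T = \sqrt{-110} = i \sqrt{110} \approx 10.488 i$)
$T q = i \sqrt{110} \cdot \frac{844}{3} = \frac{844 i \sqrt{110}}{3}$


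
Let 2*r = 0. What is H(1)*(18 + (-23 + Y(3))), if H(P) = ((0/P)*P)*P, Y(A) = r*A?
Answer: 0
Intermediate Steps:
r = 0 (r = (½)*0 = 0)
Y(A) = 0 (Y(A) = 0*A = 0)
H(P) = 0 (H(P) = (0*P)*P = 0*P = 0)
H(1)*(18 + (-23 + Y(3))) = 0*(18 + (-23 + 0)) = 0*(18 - 23) = 0*(-5) = 0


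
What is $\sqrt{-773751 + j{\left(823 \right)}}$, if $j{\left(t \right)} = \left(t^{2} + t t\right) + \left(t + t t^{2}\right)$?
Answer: $\sqrt{558023497} \approx 23623.0$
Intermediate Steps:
$j{\left(t \right)} = t + t^{3} + 2 t^{2}$ ($j{\left(t \right)} = \left(t^{2} + t^{2}\right) + \left(t + t^{3}\right) = 2 t^{2} + \left(t + t^{3}\right) = t + t^{3} + 2 t^{2}$)
$\sqrt{-773751 + j{\left(823 \right)}} = \sqrt{-773751 + 823 \left(1 + 823^{2} + 2 \cdot 823\right)} = \sqrt{-773751 + 823 \left(1 + 677329 + 1646\right)} = \sqrt{-773751 + 823 \cdot 678976} = \sqrt{-773751 + 558797248} = \sqrt{558023497}$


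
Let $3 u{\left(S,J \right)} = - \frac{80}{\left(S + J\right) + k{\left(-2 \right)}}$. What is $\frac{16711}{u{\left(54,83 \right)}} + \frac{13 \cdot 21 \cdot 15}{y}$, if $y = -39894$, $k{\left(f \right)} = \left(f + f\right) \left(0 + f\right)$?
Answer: $- \frac{9666706113}{106384} \approx -90866.0$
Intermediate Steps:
$k{\left(f \right)} = 2 f^{2}$ ($k{\left(f \right)} = 2 f f = 2 f^{2}$)
$u{\left(S,J \right)} = - \frac{80}{3 \left(8 + J + S\right)}$ ($u{\left(S,J \right)} = \frac{\left(-80\right) \frac{1}{\left(S + J\right) + 2 \left(-2\right)^{2}}}{3} = \frac{\left(-80\right) \frac{1}{\left(J + S\right) + 2 \cdot 4}}{3} = \frac{\left(-80\right) \frac{1}{\left(J + S\right) + 8}}{3} = \frac{\left(-80\right) \frac{1}{8 + J + S}}{3} = - \frac{80}{3 \left(8 + J + S\right)}$)
$\frac{16711}{u{\left(54,83 \right)}} + \frac{13 \cdot 21 \cdot 15}{y} = \frac{16711}{\left(-80\right) \frac{1}{24 + 3 \cdot 83 + 3 \cdot 54}} + \frac{13 \cdot 21 \cdot 15}{-39894} = \frac{16711}{\left(-80\right) \frac{1}{24 + 249 + 162}} + 273 \cdot 15 \left(- \frac{1}{39894}\right) = \frac{16711}{\left(-80\right) \frac{1}{435}} + 4095 \left(- \frac{1}{39894}\right) = \frac{16711}{\left(-80\right) \frac{1}{435}} - \frac{1365}{13298} = \frac{16711}{- \frac{16}{87}} - \frac{1365}{13298} = 16711 \left(- \frac{87}{16}\right) - \frac{1365}{13298} = - \frac{1453857}{16} - \frac{1365}{13298} = - \frac{9666706113}{106384}$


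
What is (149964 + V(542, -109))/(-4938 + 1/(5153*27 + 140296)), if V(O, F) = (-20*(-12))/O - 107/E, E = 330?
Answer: -3747476844626521/123396455250750 ≈ -30.369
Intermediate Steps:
V(O, F) = -107/330 + 240/O (V(O, F) = (-20*(-12))/O - 107/330 = 240/O - 107*1/330 = 240/O - 107/330 = -107/330 + 240/O)
(149964 + V(542, -109))/(-4938 + 1/(5153*27 + 140296)) = (149964 + (-107/330 + 240/542))/(-4938 + 1/(5153*27 + 140296)) = (149964 + (-107/330 + 240*(1/542)))/(-4938 + 1/(139131 + 140296)) = (149964 + (-107/330 + 120/271))/(-4938 + 1/279427) = (149964 + 10603/89430)/(-4938 + 1/279427) = 13411291123/(89430*(-1379810525/279427)) = (13411291123/89430)*(-279427/1379810525) = -3747476844626521/123396455250750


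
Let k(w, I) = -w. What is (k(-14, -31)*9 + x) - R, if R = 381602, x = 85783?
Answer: -295693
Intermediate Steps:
(k(-14, -31)*9 + x) - R = (-1*(-14)*9 + 85783) - 1*381602 = (14*9 + 85783) - 381602 = (126 + 85783) - 381602 = 85909 - 381602 = -295693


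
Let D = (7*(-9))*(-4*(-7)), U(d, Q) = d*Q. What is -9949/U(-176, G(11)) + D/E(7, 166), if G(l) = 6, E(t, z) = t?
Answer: -256163/1056 ≈ -242.58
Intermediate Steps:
U(d, Q) = Q*d
D = -1764 (D = -63*28 = -1764)
-9949/U(-176, G(11)) + D/E(7, 166) = -9949/(6*(-176)) - 1764/7 = -9949/(-1056) - 1764*⅐ = -9949*(-1/1056) - 252 = 9949/1056 - 252 = -256163/1056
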